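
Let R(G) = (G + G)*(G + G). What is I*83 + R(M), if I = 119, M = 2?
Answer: 9893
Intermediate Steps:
R(G) = 4*G**2 (R(G) = (2*G)*(2*G) = 4*G**2)
I*83 + R(M) = 119*83 + 4*2**2 = 9877 + 4*4 = 9877 + 16 = 9893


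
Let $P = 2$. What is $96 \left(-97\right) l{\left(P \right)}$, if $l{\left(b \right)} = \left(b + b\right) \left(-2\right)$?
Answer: $74496$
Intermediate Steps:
$l{\left(b \right)} = - 4 b$ ($l{\left(b \right)} = 2 b \left(-2\right) = - 4 b$)
$96 \left(-97\right) l{\left(P \right)} = 96 \left(-97\right) \left(\left(-4\right) 2\right) = \left(-9312\right) \left(-8\right) = 74496$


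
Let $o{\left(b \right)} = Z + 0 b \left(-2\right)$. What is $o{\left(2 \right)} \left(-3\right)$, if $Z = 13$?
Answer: $-39$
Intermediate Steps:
$o{\left(b \right)} = 13$ ($o{\left(b \right)} = 13 + 0 b \left(-2\right) = 13 + 0 \left(-2\right) = 13 + 0 = 13$)
$o{\left(2 \right)} \left(-3\right) = 13 \left(-3\right) = -39$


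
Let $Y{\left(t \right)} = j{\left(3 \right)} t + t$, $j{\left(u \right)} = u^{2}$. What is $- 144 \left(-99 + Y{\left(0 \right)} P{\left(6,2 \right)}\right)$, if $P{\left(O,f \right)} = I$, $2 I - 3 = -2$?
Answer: $14256$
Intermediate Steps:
$I = \frac{1}{2}$ ($I = \frac{3}{2} + \frac{1}{2} \left(-2\right) = \frac{3}{2} - 1 = \frac{1}{2} \approx 0.5$)
$P{\left(O,f \right)} = \frac{1}{2}$
$Y{\left(t \right)} = 10 t$ ($Y{\left(t \right)} = 3^{2} t + t = 9 t + t = 10 t$)
$- 144 \left(-99 + Y{\left(0 \right)} P{\left(6,2 \right)}\right) = - 144 \left(-99 + 10 \cdot 0 \cdot \frac{1}{2}\right) = - 144 \left(-99 + 0 \cdot \frac{1}{2}\right) = - 144 \left(-99 + 0\right) = \left(-144\right) \left(-99\right) = 14256$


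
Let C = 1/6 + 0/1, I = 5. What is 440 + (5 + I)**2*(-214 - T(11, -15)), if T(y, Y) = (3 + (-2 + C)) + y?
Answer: -66530/3 ≈ -22177.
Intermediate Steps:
C = 1/6 (C = 1*(1/6) + 0*1 = 1/6 + 0 = 1/6 ≈ 0.16667)
T(y, Y) = 7/6 + y (T(y, Y) = (3 + (-2 + 1/6)) + y = (3 - 11/6) + y = 7/6 + y)
440 + (5 + I)**2*(-214 - T(11, -15)) = 440 + (5 + 5)**2*(-214 - (7/6 + 11)) = 440 + 10**2*(-214 - 1*73/6) = 440 + 100*(-214 - 73/6) = 440 + 100*(-1357/6) = 440 - 67850/3 = -66530/3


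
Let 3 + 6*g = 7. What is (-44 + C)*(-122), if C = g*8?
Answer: 14152/3 ≈ 4717.3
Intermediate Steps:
g = ⅔ (g = -½ + (⅙)*7 = -½ + 7/6 = ⅔ ≈ 0.66667)
C = 16/3 (C = (⅔)*8 = 16/3 ≈ 5.3333)
(-44 + C)*(-122) = (-44 + 16/3)*(-122) = -116/3*(-122) = 14152/3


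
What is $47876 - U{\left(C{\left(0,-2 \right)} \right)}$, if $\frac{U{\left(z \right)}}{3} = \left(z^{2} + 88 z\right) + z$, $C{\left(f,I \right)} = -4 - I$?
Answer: $48398$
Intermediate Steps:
$U{\left(z \right)} = 3 z^{2} + 267 z$ ($U{\left(z \right)} = 3 \left(\left(z^{2} + 88 z\right) + z\right) = 3 \left(z^{2} + 89 z\right) = 3 z^{2} + 267 z$)
$47876 - U{\left(C{\left(0,-2 \right)} \right)} = 47876 - 3 \left(-4 - -2\right) \left(89 - 2\right) = 47876 - 3 \left(-4 + 2\right) \left(89 + \left(-4 + 2\right)\right) = 47876 - 3 \left(-2\right) \left(89 - 2\right) = 47876 - 3 \left(-2\right) 87 = 47876 - -522 = 47876 + 522 = 48398$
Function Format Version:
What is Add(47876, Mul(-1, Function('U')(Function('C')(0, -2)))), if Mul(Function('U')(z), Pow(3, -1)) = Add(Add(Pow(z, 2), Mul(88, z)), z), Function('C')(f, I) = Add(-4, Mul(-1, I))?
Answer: 48398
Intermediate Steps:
Function('U')(z) = Add(Mul(3, Pow(z, 2)), Mul(267, z)) (Function('U')(z) = Mul(3, Add(Add(Pow(z, 2), Mul(88, z)), z)) = Mul(3, Add(Pow(z, 2), Mul(89, z))) = Add(Mul(3, Pow(z, 2)), Mul(267, z)))
Add(47876, Mul(-1, Function('U')(Function('C')(0, -2)))) = Add(47876, Mul(-1, Mul(3, Add(-4, Mul(-1, -2)), Add(89, Add(-4, Mul(-1, -2)))))) = Add(47876, Mul(-1, Mul(3, Add(-4, 2), Add(89, Add(-4, 2))))) = Add(47876, Mul(-1, Mul(3, -2, Add(89, -2)))) = Add(47876, Mul(-1, Mul(3, -2, 87))) = Add(47876, Mul(-1, -522)) = Add(47876, 522) = 48398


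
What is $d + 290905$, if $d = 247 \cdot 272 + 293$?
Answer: $358382$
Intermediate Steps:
$d = 67477$ ($d = 67184 + 293 = 67477$)
$d + 290905 = 67477 + 290905 = 358382$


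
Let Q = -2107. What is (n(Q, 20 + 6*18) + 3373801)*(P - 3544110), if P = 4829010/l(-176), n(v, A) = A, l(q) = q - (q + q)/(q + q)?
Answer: -710927867276640/59 ≈ -1.2050e+13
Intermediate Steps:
l(q) = -1 + q (l(q) = q - 2*q/(2*q) = q - 2*q*1/(2*q) = q - 1*1 = q - 1 = -1 + q)
P = -1609670/59 (P = 4829010/(-1 - 176) = 4829010/(-177) = 4829010*(-1/177) = -1609670/59 ≈ -27283.)
(n(Q, 20 + 6*18) + 3373801)*(P - 3544110) = ((20 + 6*18) + 3373801)*(-1609670/59 - 3544110) = ((20 + 108) + 3373801)*(-210712160/59) = (128 + 3373801)*(-210712160/59) = 3373929*(-210712160/59) = -710927867276640/59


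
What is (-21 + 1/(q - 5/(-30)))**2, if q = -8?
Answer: 986049/2209 ≈ 446.38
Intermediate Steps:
(-21 + 1/(q - 5/(-30)))**2 = (-21 + 1/(-8 - 5/(-30)))**2 = (-21 + 1/(-8 - 5*(-1/30)))**2 = (-21 + 1/(-8 + 1/6))**2 = (-21 + 1/(-47/6))**2 = (-21 - 6/47)**2 = (-993/47)**2 = 986049/2209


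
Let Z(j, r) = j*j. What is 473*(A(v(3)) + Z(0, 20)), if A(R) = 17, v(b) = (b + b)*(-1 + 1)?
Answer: 8041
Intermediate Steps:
v(b) = 0 (v(b) = (2*b)*0 = 0)
Z(j, r) = j²
473*(A(v(3)) + Z(0, 20)) = 473*(17 + 0²) = 473*(17 + 0) = 473*17 = 8041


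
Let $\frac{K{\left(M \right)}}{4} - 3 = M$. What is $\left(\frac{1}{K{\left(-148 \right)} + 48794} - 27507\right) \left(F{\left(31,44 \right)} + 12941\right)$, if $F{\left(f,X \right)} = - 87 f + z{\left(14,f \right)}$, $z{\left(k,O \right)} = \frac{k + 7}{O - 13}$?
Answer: $- \frac{81524223113087}{289284} \approx -2.8181 \cdot 10^{8}$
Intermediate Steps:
$z{\left(k,O \right)} = \frac{7 + k}{-13 + O}$
$K{\left(M \right)} = 12 + 4 M$
$F{\left(f,X \right)} = - 87 f + \frac{21}{-13 + f}$ ($F{\left(f,X \right)} = - 87 f + \frac{7 + 14}{-13 + f} = - 87 f + \frac{1}{-13 + f} 21 = - 87 f + \frac{21}{-13 + f}$)
$\left(\frac{1}{K{\left(-148 \right)} + 48794} - 27507\right) \left(F{\left(31,44 \right)} + 12941\right) = \left(\frac{1}{\left(12 + 4 \left(-148\right)\right) + 48794} - 27507\right) \left(\frac{3 \left(7 - 899 \left(-13 + 31\right)\right)}{-13 + 31} + 12941\right) = \left(\frac{1}{\left(12 - 592\right) + 48794} - 27507\right) \left(\frac{3 \left(7 - 899 \cdot 18\right)}{18} + 12941\right) = \left(\frac{1}{-580 + 48794} - 27507\right) \left(3 \cdot \frac{1}{18} \left(7 - 16182\right) + 12941\right) = \left(\frac{1}{48214} - 27507\right) \left(3 \cdot \frac{1}{18} \left(-16175\right) + 12941\right) = \left(\frac{1}{48214} - 27507\right) \left(- \frac{16175}{6} + 12941\right) = \left(- \frac{1326222497}{48214}\right) \frac{61471}{6} = - \frac{81524223113087}{289284}$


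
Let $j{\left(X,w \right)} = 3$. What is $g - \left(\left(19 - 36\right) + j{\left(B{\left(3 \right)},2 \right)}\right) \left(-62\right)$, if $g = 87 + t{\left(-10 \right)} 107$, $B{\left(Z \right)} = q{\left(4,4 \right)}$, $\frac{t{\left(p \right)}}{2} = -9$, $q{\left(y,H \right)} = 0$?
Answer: $-2707$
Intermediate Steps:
$t{\left(p \right)} = -18$ ($t{\left(p \right)} = 2 \left(-9\right) = -18$)
$B{\left(Z \right)} = 0$
$g = -1839$ ($g = 87 - 1926 = -1839$)
$g - \left(\left(19 - 36\right) + j{\left(B{\left(3 \right)},2 \right)}\right) \left(-62\right) = -1839 - \left(\left(19 - 36\right) + 3\right) \left(-62\right) = -1839 - \left(-17 + 3\right) \left(-62\right) = -1839 - \left(-14\right) \left(-62\right) = -1839 - 868 = -2707$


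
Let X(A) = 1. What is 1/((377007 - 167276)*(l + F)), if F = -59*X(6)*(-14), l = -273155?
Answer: -1/57115833499 ≈ -1.7508e-11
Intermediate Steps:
F = 826 (F = -59*1*(-14) = -59*(-14) = 826)
1/((377007 - 167276)*(l + F)) = 1/((377007 - 167276)*(-273155 + 826)) = 1/(209731*(-272329)) = 1/(-57115833499) = -1/57115833499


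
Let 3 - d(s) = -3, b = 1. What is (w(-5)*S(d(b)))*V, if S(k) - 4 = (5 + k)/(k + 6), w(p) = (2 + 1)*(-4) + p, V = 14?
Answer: -7021/6 ≈ -1170.2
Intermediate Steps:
d(s) = 6 (d(s) = 3 - 1*(-3) = 3 + 3 = 6)
w(p) = -12 + p (w(p) = 3*(-4) + p = -12 + p)
S(k) = 4 + (5 + k)/(6 + k) (S(k) = 4 + (5 + k)/(k + 6) = 4 + (5 + k)/(6 + k))
(w(-5)*S(d(b)))*V = ((-12 - 5)*((29 + 5*6)/(6 + 6)))*14 = -17*(29 + 30)/12*14 = -17*59/12*14 = -1003/12*14 = -7021/6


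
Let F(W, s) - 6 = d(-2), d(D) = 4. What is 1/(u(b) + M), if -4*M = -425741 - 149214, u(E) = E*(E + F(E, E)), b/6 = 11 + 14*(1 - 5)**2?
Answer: 4/8583755 ≈ 4.6600e-7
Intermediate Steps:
F(W, s) = 10 (F(W, s) = 6 + 4 = 10)
b = 1410 (b = 6*(11 + 14*(1 - 5)**2) = 6*(11 + 14*(-4)**2) = 6*(11 + 14*16) = 6*(11 + 224) = 6*235 = 1410)
u(E) = E*(10 + E) (u(E) = E*(E + 10) = E*(10 + E))
M = 574955/4 (M = -(-425741 - 149214)/4 = -1/4*(-574955) = 574955/4 ≈ 1.4374e+5)
1/(u(b) + M) = 1/(1410*(10 + 1410) + 574955/4) = 1/(1410*1420 + 574955/4) = 1/(2002200 + 574955/4) = 1/(8583755/4) = 4/8583755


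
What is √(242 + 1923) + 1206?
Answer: 1206 + √2165 ≈ 1252.5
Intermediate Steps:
√(242 + 1923) + 1206 = √2165 + 1206 = 1206 + √2165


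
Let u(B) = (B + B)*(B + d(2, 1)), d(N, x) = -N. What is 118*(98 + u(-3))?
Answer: 15104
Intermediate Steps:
u(B) = 2*B*(-2 + B) (u(B) = (B + B)*(B - 1*2) = (2*B)*(B - 2) = (2*B)*(-2 + B) = 2*B*(-2 + B))
118*(98 + u(-3)) = 118*(98 + 2*(-3)*(-2 - 3)) = 118*(98 + 2*(-3)*(-5)) = 118*(98 + 30) = 118*128 = 15104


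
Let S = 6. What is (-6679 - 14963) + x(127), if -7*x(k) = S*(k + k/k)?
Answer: -152262/7 ≈ -21752.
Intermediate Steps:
x(k) = -6/7 - 6*k/7 (x(k) = -6*(k + k/k)/7 = -6*(k + 1)/7 = -6*(1 + k)/7 = -(6 + 6*k)/7 = -6/7 - 6*k/7)
(-6679 - 14963) + x(127) = (-6679 - 14963) + (-6/7 - 6/7*127) = -21642 + (-6/7 - 762/7) = -21642 - 768/7 = -152262/7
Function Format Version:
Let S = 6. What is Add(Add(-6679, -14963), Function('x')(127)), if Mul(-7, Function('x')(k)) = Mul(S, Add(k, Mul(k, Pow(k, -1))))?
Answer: Rational(-152262, 7) ≈ -21752.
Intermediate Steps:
Function('x')(k) = Add(Rational(-6, 7), Mul(Rational(-6, 7), k)) (Function('x')(k) = Mul(Rational(-1, 7), Mul(6, Add(k, Mul(k, Pow(k, -1))))) = Mul(Rational(-1, 7), Mul(6, Add(k, 1))) = Mul(Rational(-1, 7), Mul(6, Add(1, k))) = Mul(Rational(-1, 7), Add(6, Mul(6, k))) = Add(Rational(-6, 7), Mul(Rational(-6, 7), k)))
Add(Add(-6679, -14963), Function('x')(127)) = Add(Add(-6679, -14963), Add(Rational(-6, 7), Mul(Rational(-6, 7), 127))) = Add(-21642, Add(Rational(-6, 7), Rational(-762, 7))) = Add(-21642, Rational(-768, 7)) = Rational(-152262, 7)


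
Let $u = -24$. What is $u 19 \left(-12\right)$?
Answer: $5472$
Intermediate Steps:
$u 19 \left(-12\right) = \left(-24\right) 19 \left(-12\right) = \left(-456\right) \left(-12\right) = 5472$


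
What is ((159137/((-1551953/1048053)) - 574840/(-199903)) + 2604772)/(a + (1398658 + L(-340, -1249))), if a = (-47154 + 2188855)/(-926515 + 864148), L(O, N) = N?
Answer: 48319761965968205126295/27037441568037290679718 ≈ 1.7871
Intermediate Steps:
a = -2141701/62367 (a = 2141701/(-62367) = 2141701*(-1/62367) = -2141701/62367 ≈ -34.340)
((159137/((-1551953/1048053)) - 574840/(-199903)) + 2604772)/(a + (1398658 + L(-340, -1249))) = ((159137/((-1551953/1048053)) - 574840/(-199903)) + 2604772)/(-2141701/62367 + (1398658 - 1249)) = ((159137/((-1551953*1/1048053)) - 574840*(-1/199903)) + 2604772)/(-2141701/62367 + 1397409) = ((159137/(-1551953/1048053) + 574840/199903) + 2604772)/(87150065402/62367) = ((159137*(-1048053/1551953) + 574840/199903) + 2604772)*(62367/87150065402) = ((-166784010261/1551953 + 574840/199903) + 2604772)*(62367/87150065402) = (-33339731878542163/310240060559 + 2604772)*(62367/87150065402) = (774764891143845385/310240060559)*(62367/87150065402) = 48319761965968205126295/27037441568037290679718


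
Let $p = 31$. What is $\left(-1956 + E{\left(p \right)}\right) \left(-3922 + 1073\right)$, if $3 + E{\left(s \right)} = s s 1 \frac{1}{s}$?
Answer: $5492872$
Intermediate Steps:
$E{\left(s \right)} = -3 + s$ ($E{\left(s \right)} = -3 + s s 1 \frac{1}{s} = -3 + \frac{s^{2}}{s} = -3 + s$)
$\left(-1956 + E{\left(p \right)}\right) \left(-3922 + 1073\right) = \left(-1956 + \left(-3 + 31\right)\right) \left(-3922 + 1073\right) = \left(-1956 + 28\right) \left(-2849\right) = \left(-1928\right) \left(-2849\right) = 5492872$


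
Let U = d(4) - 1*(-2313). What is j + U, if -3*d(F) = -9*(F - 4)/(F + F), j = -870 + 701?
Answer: 2144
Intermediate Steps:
j = -169
d(F) = 3*(-4 + F)/(2*F) (d(F) = -(-3)*(F - 4)/(F + F) = -(-3)*(-4 + F)/((2*F)) = -(-3)*(-4 + F)*(1/(2*F)) = -(-3)*(-4 + F)/(2*F) = 3*(-4 + F)/(2*F))
U = 2313 (U = (3/2 - 6/4) - 1*(-2313) = (3/2 - 6*¼) + 2313 = (3/2 - 3/2) + 2313 = 0 + 2313 = 2313)
j + U = -169 + 2313 = 2144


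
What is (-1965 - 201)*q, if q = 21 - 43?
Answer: 47652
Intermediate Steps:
q = -22
(-1965 - 201)*q = (-1965 - 201)*(-22) = -2166*(-22) = 47652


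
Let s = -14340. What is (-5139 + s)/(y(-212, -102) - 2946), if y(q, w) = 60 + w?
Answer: 6493/996 ≈ 6.5191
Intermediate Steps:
(-5139 + s)/(y(-212, -102) - 2946) = (-5139 - 14340)/((60 - 102) - 2946) = -19479/(-42 - 2946) = -19479/(-2988) = -19479*(-1/2988) = 6493/996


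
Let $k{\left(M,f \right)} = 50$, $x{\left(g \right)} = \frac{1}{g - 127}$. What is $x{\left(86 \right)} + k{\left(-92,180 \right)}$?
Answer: $\frac{2049}{41} \approx 49.976$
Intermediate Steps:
$x{\left(g \right)} = \frac{1}{-127 + g}$
$x{\left(86 \right)} + k{\left(-92,180 \right)} = \frac{1}{-127 + 86} + 50 = \frac{1}{-41} + 50 = - \frac{1}{41} + 50 = \frac{2049}{41}$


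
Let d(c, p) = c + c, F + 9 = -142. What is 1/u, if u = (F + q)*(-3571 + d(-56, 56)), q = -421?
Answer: 1/2106676 ≈ 4.7468e-7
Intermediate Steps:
F = -151 (F = -9 - 142 = -151)
d(c, p) = 2*c
u = 2106676 (u = (-151 - 421)*(-3571 + 2*(-56)) = -572*(-3571 - 112) = -572*(-3683) = 2106676)
1/u = 1/2106676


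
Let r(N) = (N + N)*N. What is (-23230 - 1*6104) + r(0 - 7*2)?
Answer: -28942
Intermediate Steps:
r(N) = 2*N**2 (r(N) = (2*N)*N = 2*N**2)
(-23230 - 1*6104) + r(0 - 7*2) = (-23230 - 1*6104) + 2*(0 - 7*2)**2 = (-23230 - 6104) + 2*(0 - 14)**2 = -29334 + 2*(-14)**2 = -29334 + 2*196 = -29334 + 392 = -28942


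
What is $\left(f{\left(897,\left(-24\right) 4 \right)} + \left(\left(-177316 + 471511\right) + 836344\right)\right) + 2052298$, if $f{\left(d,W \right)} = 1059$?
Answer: $3183896$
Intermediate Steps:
$\left(f{\left(897,\left(-24\right) 4 \right)} + \left(\left(-177316 + 471511\right) + 836344\right)\right) + 2052298 = \left(1059 + \left(\left(-177316 + 471511\right) + 836344\right)\right) + 2052298 = \left(1059 + \left(294195 + 836344\right)\right) + 2052298 = \left(1059 + 1130539\right) + 2052298 = 1131598 + 2052298 = 3183896$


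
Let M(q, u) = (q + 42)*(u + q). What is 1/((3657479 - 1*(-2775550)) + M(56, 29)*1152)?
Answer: 1/16029189 ≈ 6.2386e-8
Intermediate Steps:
M(q, u) = (42 + q)*(q + u)
1/((3657479 - 1*(-2775550)) + M(56, 29)*1152) = 1/((3657479 - 1*(-2775550)) + (56² + 42*56 + 42*29 + 56*29)*1152) = 1/((3657479 + 2775550) + (3136 + 2352 + 1218 + 1624)*1152) = 1/(6433029 + 8330*1152) = 1/(6433029 + 9596160) = 1/16029189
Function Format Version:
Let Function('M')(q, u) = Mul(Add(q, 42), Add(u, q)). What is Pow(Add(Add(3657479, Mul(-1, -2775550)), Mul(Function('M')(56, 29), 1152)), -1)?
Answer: Rational(1, 16029189) ≈ 6.2386e-8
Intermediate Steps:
Function('M')(q, u) = Mul(Add(42, q), Add(q, u))
Pow(Add(Add(3657479, Mul(-1, -2775550)), Mul(Function('M')(56, 29), 1152)), -1) = Pow(Add(Add(3657479, Mul(-1, -2775550)), Mul(Add(Pow(56, 2), Mul(42, 56), Mul(42, 29), Mul(56, 29)), 1152)), -1) = Pow(Add(Add(3657479, 2775550), Mul(Add(3136, 2352, 1218, 1624), 1152)), -1) = Pow(Add(6433029, Mul(8330, 1152)), -1) = Pow(Add(6433029, 9596160), -1) = Pow(16029189, -1) = Rational(1, 16029189)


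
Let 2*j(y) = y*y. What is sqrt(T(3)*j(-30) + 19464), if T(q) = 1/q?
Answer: sqrt(19614) ≈ 140.05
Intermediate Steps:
j(y) = y**2/2 (j(y) = (y*y)/2 = y**2/2)
sqrt(T(3)*j(-30) + 19464) = sqrt(((1/2)*(-30)**2)/3 + 19464) = sqrt(((1/2)*900)/3 + 19464) = sqrt((1/3)*450 + 19464) = sqrt(150 + 19464) = sqrt(19614)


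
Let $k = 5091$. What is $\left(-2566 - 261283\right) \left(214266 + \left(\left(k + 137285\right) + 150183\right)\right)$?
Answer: $-133725269425$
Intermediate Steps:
$\left(-2566 - 261283\right) \left(214266 + \left(\left(k + 137285\right) + 150183\right)\right) = \left(-2566 - 261283\right) \left(214266 + \left(\left(5091 + 137285\right) + 150183\right)\right) = - 263849 \left(214266 + \left(142376 + 150183\right)\right) = - 263849 \left(214266 + 292559\right) = \left(-263849\right) 506825 = -133725269425$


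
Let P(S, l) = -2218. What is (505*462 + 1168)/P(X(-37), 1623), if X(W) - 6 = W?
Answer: -117239/1109 ≈ -105.72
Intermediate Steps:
X(W) = 6 + W
(505*462 + 1168)/P(X(-37), 1623) = (505*462 + 1168)/(-2218) = (233310 + 1168)*(-1/2218) = 234478*(-1/2218) = -117239/1109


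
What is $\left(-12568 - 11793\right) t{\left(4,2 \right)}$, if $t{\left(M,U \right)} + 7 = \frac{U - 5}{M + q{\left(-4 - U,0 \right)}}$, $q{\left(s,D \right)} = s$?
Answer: $\frac{267971}{2} \approx 1.3399 \cdot 10^{5}$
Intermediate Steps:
$t{\left(M,U \right)} = -7 + \frac{-5 + U}{-4 + M - U}$ ($t{\left(M,U \right)} = -7 + \frac{U - 5}{M - \left(4 + U\right)} = -7 + \frac{-5 + U}{-4 + M - U}$)
$\left(-12568 - 11793\right) t{\left(4,2 \right)} = \left(-12568 - 11793\right) \frac{-23 - 16 + 7 \cdot 4}{4 + 2 - 4} = - 24361 \frac{-23 - 16 + 28}{4 + 2 - 4} = - 24361 \cdot \frac{1}{2} \left(-11\right) = \left(-24361\right) \left(- \frac{11}{2}\right) = \frac{267971}{2}$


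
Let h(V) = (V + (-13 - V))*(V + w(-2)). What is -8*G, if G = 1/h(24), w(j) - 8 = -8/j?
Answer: 2/117 ≈ 0.017094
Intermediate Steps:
w(j) = 8 - 8/j
h(V) = -156 - 13*V (h(V) = (V + (-13 - V))*(V + (8 - 8/(-2))) = -13*(V + (8 - 8*(-½))) = -13*(V + (8 + 4)) = -13*(V + 12) = -13*(12 + V) = -156 - 13*V)
G = -1/468 (G = 1/(-156 - 13*24) = 1/(-156 - 312) = 1/(-468) = -1/468 ≈ -0.0021368)
-8*G = -8*(-1/468) = 2/117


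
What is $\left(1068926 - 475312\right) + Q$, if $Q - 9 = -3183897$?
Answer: $-2590274$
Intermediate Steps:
$Q = -3183888$ ($Q = 9 - 3183897 = -3183888$)
$\left(1068926 - 475312\right) + Q = \left(1068926 - 475312\right) - 3183888 = 593614 - 3183888 = -2590274$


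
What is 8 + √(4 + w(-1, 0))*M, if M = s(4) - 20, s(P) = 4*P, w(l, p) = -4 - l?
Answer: 4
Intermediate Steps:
M = -4 (M = 4*4 - 20 = 16 - 20 = -4)
8 + √(4 + w(-1, 0))*M = 8 + √(4 + (-4 - 1*(-1)))*(-4) = 8 + √(4 + (-4 + 1))*(-4) = 8 + √(4 - 3)*(-4) = 8 + √1*(-4) = 8 + 1*(-4) = 8 - 4 = 4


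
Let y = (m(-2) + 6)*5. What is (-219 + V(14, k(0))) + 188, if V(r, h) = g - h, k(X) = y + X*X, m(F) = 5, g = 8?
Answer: -78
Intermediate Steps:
y = 55 (y = (5 + 6)*5 = 11*5 = 55)
k(X) = 55 + X² (k(X) = 55 + X*X = 55 + X²)
V(r, h) = 8 - h
(-219 + V(14, k(0))) + 188 = (-219 + (8 - (55 + 0²))) + 188 = (-219 + (8 - (55 + 0))) + 188 = (-219 + (8 - 1*55)) + 188 = (-219 + (8 - 55)) + 188 = (-219 - 47) + 188 = -266 + 188 = -78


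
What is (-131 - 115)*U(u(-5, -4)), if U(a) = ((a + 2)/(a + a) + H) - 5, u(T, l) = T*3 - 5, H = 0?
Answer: 11193/10 ≈ 1119.3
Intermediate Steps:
u(T, l) = -5 + 3*T (u(T, l) = 3*T - 5 = -5 + 3*T)
U(a) = -5 + (2 + a)/(2*a) (U(a) = ((a + 2)/(a + a) + 0) - 5 = ((2 + a)/((2*a)) + 0) - 5 = ((2 + a)*(1/(2*a)) + 0) - 5 = ((2 + a)/(2*a) + 0) - 5 = (2 + a)/(2*a) - 5 = -5 + (2 + a)/(2*a))
(-131 - 115)*U(u(-5, -4)) = (-131 - 115)*(-9/2 + 1/(-5 + 3*(-5))) = -246*(-9/2 + 1/(-5 - 15)) = -246*(-9/2 + 1/(-20)) = -246*(-9/2 - 1/20) = -246*(-91/20) = 11193/10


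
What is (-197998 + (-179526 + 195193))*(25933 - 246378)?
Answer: 40193957295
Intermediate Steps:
(-197998 + (-179526 + 195193))*(25933 - 246378) = (-197998 + 15667)*(-220445) = -182331*(-220445) = 40193957295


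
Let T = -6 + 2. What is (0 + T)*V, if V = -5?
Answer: 20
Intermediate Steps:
T = -4
(0 + T)*V = (0 - 4)*(-5) = -4*(-5) = 20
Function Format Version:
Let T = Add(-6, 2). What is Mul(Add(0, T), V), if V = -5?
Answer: 20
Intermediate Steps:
T = -4
Mul(Add(0, T), V) = Mul(Add(0, -4), -5) = Mul(-4, -5) = 20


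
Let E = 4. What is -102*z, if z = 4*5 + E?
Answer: -2448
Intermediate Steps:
z = 24 (z = 4*5 + 4 = 20 + 4 = 24)
-102*z = -102*24 = -2448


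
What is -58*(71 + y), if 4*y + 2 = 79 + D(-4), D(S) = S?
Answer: -10353/2 ≈ -5176.5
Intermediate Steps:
y = 73/4 (y = -½ + (79 - 4)/4 = -½ + (¼)*75 = -½ + 75/4 = 73/4 ≈ 18.250)
-58*(71 + y) = -58*(71 + 73/4) = -58*357/4 = -10353/2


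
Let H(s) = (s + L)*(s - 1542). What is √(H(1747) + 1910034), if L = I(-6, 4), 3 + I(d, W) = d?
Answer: 2*√566581 ≈ 1505.4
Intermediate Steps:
I(d, W) = -3 + d
L = -9 (L = -3 - 6 = -9)
H(s) = (-1542 + s)*(-9 + s) (H(s) = (s - 9)*(s - 1542) = (-9 + s)*(-1542 + s) = (-1542 + s)*(-9 + s))
√(H(1747) + 1910034) = √((13878 + 1747² - 1551*1747) + 1910034) = √((13878 + 3052009 - 2709597) + 1910034) = √(356290 + 1910034) = √2266324 = 2*√566581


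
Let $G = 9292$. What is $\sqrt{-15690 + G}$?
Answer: $i \sqrt{6398} \approx 79.988 i$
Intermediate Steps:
$\sqrt{-15690 + G} = \sqrt{-15690 + 9292} = \sqrt{-6398} = i \sqrt{6398}$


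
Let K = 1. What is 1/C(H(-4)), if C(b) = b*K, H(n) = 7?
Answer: ⅐ ≈ 0.14286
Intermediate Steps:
C(b) = b (C(b) = b*1 = b)
1/C(H(-4)) = 1/7 = ⅐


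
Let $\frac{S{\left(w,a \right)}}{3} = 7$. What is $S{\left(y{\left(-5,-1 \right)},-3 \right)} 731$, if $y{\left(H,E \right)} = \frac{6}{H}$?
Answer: $15351$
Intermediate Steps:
$S{\left(w,a \right)} = 21$ ($S{\left(w,a \right)} = 3 \cdot 7 = 21$)
$S{\left(y{\left(-5,-1 \right)},-3 \right)} 731 = 21 \cdot 731 = 15351$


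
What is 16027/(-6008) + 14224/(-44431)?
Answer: -797553429/266941448 ≈ -2.9877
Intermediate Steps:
16027/(-6008) + 14224/(-44431) = 16027*(-1/6008) + 14224*(-1/44431) = -16027/6008 - 14224/44431 = -797553429/266941448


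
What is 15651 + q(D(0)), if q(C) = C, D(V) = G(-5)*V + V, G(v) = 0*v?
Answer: 15651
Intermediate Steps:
G(v) = 0
D(V) = V (D(V) = 0*V + V = 0 + V = V)
15651 + q(D(0)) = 15651 + 0 = 15651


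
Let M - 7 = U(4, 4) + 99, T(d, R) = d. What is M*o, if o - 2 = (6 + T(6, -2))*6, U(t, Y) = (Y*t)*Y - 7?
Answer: 12062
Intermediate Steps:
U(t, Y) = -7 + t*Y**2 (U(t, Y) = t*Y**2 - 7 = -7 + t*Y**2)
M = 163 (M = 7 + ((-7 + 4*4**2) + 99) = 7 + ((-7 + 4*16) + 99) = 7 + ((-7 + 64) + 99) = 7 + (57 + 99) = 7 + 156 = 163)
o = 74 (o = 2 + (6 + 6)*6 = 2 + 12*6 = 2 + 72 = 74)
M*o = 163*74 = 12062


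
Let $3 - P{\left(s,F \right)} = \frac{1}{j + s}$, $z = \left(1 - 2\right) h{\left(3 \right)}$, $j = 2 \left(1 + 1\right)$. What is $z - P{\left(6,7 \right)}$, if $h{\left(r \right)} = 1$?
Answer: $- \frac{39}{10} \approx -3.9$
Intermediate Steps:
$j = 4$ ($j = 2 \cdot 2 = 4$)
$z = -1$ ($z = \left(1 - 2\right) 1 = \left(-1\right) 1 = -1$)
$P{\left(s,F \right)} = 3 - \frac{1}{4 + s}$
$z - P{\left(6,7 \right)} = -1 - \frac{11 + 3 \cdot 6}{4 + 6} = -1 - \frac{11 + 18}{10} = -1 - \frac{1}{10} \cdot 29 = -1 - \frac{29}{10} = - \frac{39}{10}$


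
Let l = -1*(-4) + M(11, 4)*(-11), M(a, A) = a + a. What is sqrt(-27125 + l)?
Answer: I*sqrt(27363) ≈ 165.42*I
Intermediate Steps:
M(a, A) = 2*a
l = -238 (l = -1*(-4) + (2*11)*(-11) = 4 + 22*(-11) = 4 - 242 = -238)
sqrt(-27125 + l) = sqrt(-27125 - 238) = sqrt(-27363) = I*sqrt(27363)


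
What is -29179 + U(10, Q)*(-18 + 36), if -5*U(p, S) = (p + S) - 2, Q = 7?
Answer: -29233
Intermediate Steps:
U(p, S) = ⅖ - S/5 - p/5 (U(p, S) = -((p + S) - 2)/5 = -((S + p) - 2)/5 = -(-2 + S + p)/5 = ⅖ - S/5 - p/5)
-29179 + U(10, Q)*(-18 + 36) = -29179 + (⅖ - ⅕*7 - ⅕*10)*(-18 + 36) = -29179 + (⅖ - 7/5 - 2)*18 = -29179 - 3*18 = -29179 - 54 = -29233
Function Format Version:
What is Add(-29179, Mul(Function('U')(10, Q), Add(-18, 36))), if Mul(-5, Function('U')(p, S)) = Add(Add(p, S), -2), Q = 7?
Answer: -29233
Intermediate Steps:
Function('U')(p, S) = Add(Rational(2, 5), Mul(Rational(-1, 5), S), Mul(Rational(-1, 5), p)) (Function('U')(p, S) = Mul(Rational(-1, 5), Add(Add(p, S), -2)) = Mul(Rational(-1, 5), Add(Add(S, p), -2)) = Mul(Rational(-1, 5), Add(-2, S, p)) = Add(Rational(2, 5), Mul(Rational(-1, 5), S), Mul(Rational(-1, 5), p)))
Add(-29179, Mul(Function('U')(10, Q), Add(-18, 36))) = Add(-29179, Mul(Add(Rational(2, 5), Mul(Rational(-1, 5), 7), Mul(Rational(-1, 5), 10)), Add(-18, 36))) = Add(-29179, Mul(Add(Rational(2, 5), Rational(-7, 5), -2), 18)) = Add(-29179, Mul(-3, 18)) = Add(-29179, -54) = -29233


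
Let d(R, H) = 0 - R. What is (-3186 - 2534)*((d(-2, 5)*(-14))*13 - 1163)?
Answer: 8734440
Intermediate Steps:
d(R, H) = -R
(-3186 - 2534)*((d(-2, 5)*(-14))*13 - 1163) = (-3186 - 2534)*((-1*(-2)*(-14))*13 - 1163) = -5720*((2*(-14))*13 - 1163) = -5720*(-28*13 - 1163) = -5720*(-364 - 1163) = -5720*(-1527) = 8734440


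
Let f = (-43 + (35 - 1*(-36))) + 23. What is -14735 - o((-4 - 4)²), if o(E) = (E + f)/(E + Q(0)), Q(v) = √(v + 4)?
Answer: -972625/66 ≈ -14737.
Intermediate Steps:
Q(v) = √(4 + v)
f = 51 (f = (-43 + (35 + 36)) + 23 = (-43 + 71) + 23 = 28 + 23 = 51)
o(E) = (51 + E)/(2 + E) (o(E) = (E + 51)/(E + √(4 + 0)) = (51 + E)/(E + √4) = (51 + E)/(E + 2) = (51 + E)/(2 + E))
-14735 - o((-4 - 4)²) = -14735 - (51 + (-4 - 4)²)/(2 + (-4 - 4)²) = -14735 - (51 + (-8)²)/(2 + (-8)²) = -14735 - (51 + 64)/(2 + 64) = -14735 - 115/66 = -972625/66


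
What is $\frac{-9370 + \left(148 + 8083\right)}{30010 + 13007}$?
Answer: $- \frac{1139}{43017} \approx -0.026478$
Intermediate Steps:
$\frac{-9370 + \left(148 + 8083\right)}{30010 + 13007} = \frac{-9370 + 8231}{43017} = \left(-1139\right) \frac{1}{43017} = - \frac{1139}{43017}$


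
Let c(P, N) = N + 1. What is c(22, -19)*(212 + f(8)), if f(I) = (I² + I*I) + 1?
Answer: -6138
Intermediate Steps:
c(P, N) = 1 + N
f(I) = 1 + 2*I² (f(I) = (I² + I²) + 1 = 2*I² + 1 = 1 + 2*I²)
c(22, -19)*(212 + f(8)) = (1 - 19)*(212 + (1 + 2*8²)) = -18*(212 + (1 + 2*64)) = -18*(212 + (1 + 128)) = -18*(212 + 129) = -18*341 = -6138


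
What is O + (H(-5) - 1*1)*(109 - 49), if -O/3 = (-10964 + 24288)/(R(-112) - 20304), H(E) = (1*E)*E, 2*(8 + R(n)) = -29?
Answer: 19540088/13551 ≈ 1442.0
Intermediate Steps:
R(n) = -45/2 (R(n) = -8 + (½)*(-29) = -8 - 29/2 = -45/2)
H(E) = E² (H(E) = E*E = E²)
O = 26648/13551 (O = -3*(-10964 + 24288)/(-45/2 - 20304) = -39972/(-40653/2) = -39972*(-2)/40653 = -3*(-26648/40653) = 26648/13551 ≈ 1.9665)
O + (H(-5) - 1*1)*(109 - 49) = 26648/13551 + ((-5)² - 1*1)*(109 - 49) = 26648/13551 + (25 - 1)*60 = 26648/13551 + 24*60 = 26648/13551 + 1440 = 19540088/13551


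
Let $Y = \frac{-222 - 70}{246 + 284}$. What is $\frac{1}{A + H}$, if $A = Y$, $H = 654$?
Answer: $\frac{265}{173164} \approx 0.0015303$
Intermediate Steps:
$Y = - \frac{146}{265}$ ($Y = - \frac{292}{530} = \left(-292\right) \frac{1}{530} = - \frac{146}{265} \approx -0.55094$)
$A = - \frac{146}{265} \approx -0.55094$
$\frac{1}{A + H} = \frac{1}{- \frac{146}{265} + 654} = \frac{1}{\frac{173164}{265}} = \frac{265}{173164}$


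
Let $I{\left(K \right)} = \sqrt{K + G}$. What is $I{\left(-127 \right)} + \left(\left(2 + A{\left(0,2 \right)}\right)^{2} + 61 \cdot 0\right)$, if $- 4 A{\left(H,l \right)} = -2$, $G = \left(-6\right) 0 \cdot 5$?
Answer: $\frac{25}{4} + i \sqrt{127} \approx 6.25 + 11.269 i$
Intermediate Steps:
$G = 0$ ($G = 0 \cdot 5 = 0$)
$A{\left(H,l \right)} = \frac{1}{2}$ ($A{\left(H,l \right)} = \left(- \frac{1}{4}\right) \left(-2\right) = \frac{1}{2}$)
$I{\left(K \right)} = \sqrt{K}$ ($I{\left(K \right)} = \sqrt{K + 0} = \sqrt{K}$)
$I{\left(-127 \right)} + \left(\left(2 + A{\left(0,2 \right)}\right)^{2} + 61 \cdot 0\right) = \sqrt{-127} + \left(\left(2 + \frac{1}{2}\right)^{2} + 61 \cdot 0\right) = i \sqrt{127} + \left(\left(\frac{5}{2}\right)^{2} + 0\right) = i \sqrt{127} + \left(\frac{25}{4} + 0\right) = i \sqrt{127} + \frac{25}{4} = \frac{25}{4} + i \sqrt{127}$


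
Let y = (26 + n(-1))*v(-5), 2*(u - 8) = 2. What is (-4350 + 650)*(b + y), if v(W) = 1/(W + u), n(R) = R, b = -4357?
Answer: 16097775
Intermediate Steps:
u = 9 (u = 8 + (½)*2 = 8 + 1 = 9)
v(W) = 1/(9 + W) (v(W) = 1/(W + 9) = 1/(9 + W))
y = 25/4 (y = (26 - 1)/(9 - 5) = 25/4 ≈ 6.2500)
(-4350 + 650)*(b + y) = (-4350 + 650)*(-4357 + 25/4) = -3700*(-17403/4) = 16097775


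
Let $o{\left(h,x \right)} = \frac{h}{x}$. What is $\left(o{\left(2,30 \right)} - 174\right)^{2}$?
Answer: $\frac{6806881}{225} \approx 30253.0$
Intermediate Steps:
$\left(o{\left(2,30 \right)} - 174\right)^{2} = \left(\frac{2}{30} - 174\right)^{2} = \left(2 \cdot \frac{1}{30} - 174\right)^{2} = \left(\frac{1}{15} - 174\right)^{2} = \left(- \frac{2609}{15}\right)^{2} = \frac{6806881}{225}$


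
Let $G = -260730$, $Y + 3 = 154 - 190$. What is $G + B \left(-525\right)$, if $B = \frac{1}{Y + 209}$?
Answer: $- \frac{8864925}{34} \approx -2.6073 \cdot 10^{5}$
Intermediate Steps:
$Y = -39$ ($Y = -3 + \left(154 - 190\right) = -3 - 36 = -39$)
$B = \frac{1}{170}$ ($B = \frac{1}{-39 + 209} = \frac{1}{170} \approx 0.0058824$)
$G + B \left(-525\right) = -260730 + \frac{1}{170} \left(-525\right) = -260730 - \frac{105}{34} = - \frac{8864925}{34}$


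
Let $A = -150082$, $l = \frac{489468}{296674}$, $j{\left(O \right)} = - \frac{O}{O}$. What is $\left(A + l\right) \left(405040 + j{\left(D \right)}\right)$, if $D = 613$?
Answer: $- \frac{1288166877255300}{21191} \approx -6.0788 \cdot 10^{10}$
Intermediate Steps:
$j{\left(O \right)} = -1$ ($j{\left(O \right)} = \left(-1\right) 1 = -1$)
$l = \frac{34962}{21191}$ ($l = 489468 \cdot \frac{1}{296674} = \frac{34962}{21191} \approx 1.6499$)
$\left(A + l\right) \left(405040 + j{\left(D \right)}\right) = \left(-150082 + \frac{34962}{21191}\right) \left(405040 - 1\right) = \left(- \frac{3180352700}{21191}\right) 405039 = - \frac{1288166877255300}{21191}$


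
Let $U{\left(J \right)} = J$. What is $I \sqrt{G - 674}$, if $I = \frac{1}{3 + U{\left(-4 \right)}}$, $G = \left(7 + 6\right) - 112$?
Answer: $- i \sqrt{773} \approx - 27.803 i$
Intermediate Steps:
$G = -99$ ($G = 13 - 112 = -99$)
$I = -1$ ($I = \frac{1}{3 - 4} = \frac{1}{-1} = -1$)
$I \sqrt{G - 674} = - \sqrt{-99 - 674} = - \sqrt{-773} = - i \sqrt{773}$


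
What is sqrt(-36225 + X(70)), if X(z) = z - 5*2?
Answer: I*sqrt(36165) ≈ 190.17*I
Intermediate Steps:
X(z) = -10 + z (X(z) = z - 10 = -10 + z)
sqrt(-36225 + X(70)) = sqrt(-36225 + (-10 + 70)) = sqrt(-36225 + 60) = sqrt(-36165) = I*sqrt(36165)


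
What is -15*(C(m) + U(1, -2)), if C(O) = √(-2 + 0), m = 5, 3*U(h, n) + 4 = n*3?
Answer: 50 - 15*I*√2 ≈ 50.0 - 21.213*I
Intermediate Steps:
U(h, n) = -4/3 + n (U(h, n) = -4/3 + (n*3)/3 = -4/3 + (3*n)/3 = -4/3 + n)
C(O) = I*√2 (C(O) = √(-2) = I*√2)
-15*(C(m) + U(1, -2)) = -15*(I*√2 + (-4/3 - 2)) = -15*(I*√2 - 10/3) = -15*(-10/3 + I*√2) = 50 - 15*I*√2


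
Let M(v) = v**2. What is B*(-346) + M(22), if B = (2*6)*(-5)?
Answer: 21244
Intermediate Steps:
B = -60 (B = 12*(-5) = -60)
B*(-346) + M(22) = -60*(-346) + 22**2 = 20760 + 484 = 21244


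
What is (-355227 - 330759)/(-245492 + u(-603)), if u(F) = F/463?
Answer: 317611518/113663399 ≈ 2.7943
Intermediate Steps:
u(F) = F/463
(-355227 - 330759)/(-245492 + u(-603)) = (-355227 - 330759)/(-245492 + (1/463)*(-603)) = -685986/(-245492 - 603/463) = -685986/(-113663399/463) = -685986*(-463/113663399) = 317611518/113663399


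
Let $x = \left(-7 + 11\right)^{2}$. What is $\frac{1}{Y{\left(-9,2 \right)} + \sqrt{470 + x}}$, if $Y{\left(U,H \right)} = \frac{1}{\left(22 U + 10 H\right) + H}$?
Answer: $\frac{176}{15054335} + \frac{278784 \sqrt{6}}{15054335} \approx 0.045373$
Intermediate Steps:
$x = 16$ ($x = 4^{2} = 16$)
$Y{\left(U,H \right)} = \frac{1}{11 H + 22 U}$ ($Y{\left(U,H \right)} = \frac{1}{\left(10 H + 22 U\right) + H} = \frac{1}{11 H + 22 U}$)
$\frac{1}{Y{\left(-9,2 \right)} + \sqrt{470 + x}} = \frac{1}{\frac{1}{11 \left(2 + 2 \left(-9\right)\right)} + \sqrt{470 + 16}} = \frac{1}{\frac{1}{11 \left(2 - 18\right)} + \sqrt{486}} = \frac{1}{\frac{1}{11 \left(-16\right)} + 9 \sqrt{6}} = \frac{1}{\frac{1}{11} \left(- \frac{1}{16}\right) + 9 \sqrt{6}} = \frac{1}{- \frac{1}{176} + 9 \sqrt{6}}$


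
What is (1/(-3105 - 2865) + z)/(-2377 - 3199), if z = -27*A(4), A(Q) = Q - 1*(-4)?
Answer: 1289521/33288720 ≈ 0.038737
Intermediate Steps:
A(Q) = 4 + Q (A(Q) = Q + 4 = 4 + Q)
z = -216 (z = -27*(4 + 4) = -27*8 = -216)
(1/(-3105 - 2865) + z)/(-2377 - 3199) = (1/(-3105 - 2865) - 216)/(-2377 - 3199) = (1/(-5970) - 216)/(-5576) = (-1/5970 - 216)*(-1/5576) = -1289521/5970*(-1/5576) = 1289521/33288720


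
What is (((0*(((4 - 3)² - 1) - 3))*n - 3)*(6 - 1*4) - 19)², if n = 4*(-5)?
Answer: 625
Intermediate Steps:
n = -20
(((0*(((4 - 3)² - 1) - 3))*n - 3)*(6 - 1*4) - 19)² = (((0*(((4 - 3)² - 1) - 3))*(-20) - 3)*(6 - 1*4) - 19)² = (((0*((1² - 1) - 3))*(-20) - 3)*(6 - 4) - 19)² = (((0*((1 - 1) - 3))*(-20) - 3)*2 - 19)² = (((0*(0 - 3))*(-20) - 3)*2 - 19)² = (((0*(-3))*(-20) - 3)*2 - 19)² = ((0*(-20) - 3)*2 - 19)² = ((0 - 3)*2 - 19)² = (-3*2 - 19)² = (-6 - 19)² = (-25)² = 625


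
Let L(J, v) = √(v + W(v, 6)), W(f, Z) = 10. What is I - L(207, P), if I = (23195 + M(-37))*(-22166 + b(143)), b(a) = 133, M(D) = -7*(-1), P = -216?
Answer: -511209666 - I*√206 ≈ -5.1121e+8 - 14.353*I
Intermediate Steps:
M(D) = 7
L(J, v) = √(10 + v) (L(J, v) = √(v + 10) = √(10 + v))
I = -511209666 (I = (23195 + 7)*(-22166 + 133) = 23202*(-22033) = -511209666)
I - L(207, P) = -511209666 - √(10 - 216) = -511209666 - √(-206) = -511209666 - I*√206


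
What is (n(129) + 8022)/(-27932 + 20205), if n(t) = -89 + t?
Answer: -8062/7727 ≈ -1.0434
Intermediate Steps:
(n(129) + 8022)/(-27932 + 20205) = ((-89 + 129) + 8022)/(-27932 + 20205) = (40 + 8022)/(-7727) = 8062*(-1/7727) = -8062/7727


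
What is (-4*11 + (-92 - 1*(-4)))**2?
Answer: 17424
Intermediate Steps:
(-4*11 + (-92 - 1*(-4)))**2 = (-44 + (-92 + 4))**2 = (-44 - 88)**2 = (-132)**2 = 17424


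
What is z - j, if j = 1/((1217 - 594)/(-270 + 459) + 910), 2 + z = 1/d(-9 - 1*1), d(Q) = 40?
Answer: -1949141/986360 ≈ -1.9761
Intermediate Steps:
z = -79/40 (z = -2 + 1/40 = -79/40 ≈ -1.9750)
j = 27/24659 (j = 1/(623/189 + 910) = 1/(623*(1/189) + 910) = 1/(89/27 + 910) = 1/(24659/27) = 27/24659 ≈ 0.0010949)
z - j = -79/40 - 1*27/24659 = -79/40 - 27/24659 = -1949141/986360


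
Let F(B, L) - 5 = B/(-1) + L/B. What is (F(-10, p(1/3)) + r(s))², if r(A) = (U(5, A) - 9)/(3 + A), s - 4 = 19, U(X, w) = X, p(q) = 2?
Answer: 906304/4225 ≈ 214.51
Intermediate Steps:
F(B, L) = 5 - B + L/B (F(B, L) = 5 + (B/(-1) + L/B) = 5 + (B*(-1) + L/B) = 5 + (-B + L/B) = 5 - B + L/B)
s = 23 (s = 4 + 19 = 23)
r(A) = -4/(3 + A) (r(A) = (5 - 9)/(3 + A) = -4/(3 + A))
(F(-10, p(1/3)) + r(s))² = ((5 - 1*(-10) + 2/(-10)) - 4/(3 + 23))² = ((5 + 10 + 2*(-⅒)) - 4/26)² = ((5 + 10 - ⅕) - 4*1/26)² = (74/5 - 2/13)² = (952/65)² = 906304/4225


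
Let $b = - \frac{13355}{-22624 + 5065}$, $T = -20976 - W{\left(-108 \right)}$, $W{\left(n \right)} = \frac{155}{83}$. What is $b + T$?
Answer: $- \frac{30571972652}{1457397} \approx -20977.0$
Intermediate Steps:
$W{\left(n \right)} = \frac{155}{83}$ ($W{\left(n \right)} = 155 \cdot \frac{1}{83} = \frac{155}{83}$)
$T = - \frac{1741163}{83}$ ($T = -20976 - \frac{155}{83} = - \frac{1741163}{83} \approx -20978.0$)
$b = \frac{13355}{17559}$ ($b = - \frac{13355}{-17559} = \left(-13355\right) \left(- \frac{1}{17559}\right) = \frac{13355}{17559} \approx 0.76058$)
$b + T = \frac{13355}{17559} - \frac{1741163}{83} = - \frac{30571972652}{1457397}$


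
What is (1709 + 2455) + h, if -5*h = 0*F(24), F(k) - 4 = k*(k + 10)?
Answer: 4164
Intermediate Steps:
F(k) = 4 + k*(10 + k) (F(k) = 4 + k*(k + 10) = 4 + k*(10 + k))
h = 0 (h = -0*(4 + 24² + 10*24) = -0*(4 + 576 + 240) = -0*820 = -⅕*0 = 0)
(1709 + 2455) + h = (1709 + 2455) + 0 = 4164 + 0 = 4164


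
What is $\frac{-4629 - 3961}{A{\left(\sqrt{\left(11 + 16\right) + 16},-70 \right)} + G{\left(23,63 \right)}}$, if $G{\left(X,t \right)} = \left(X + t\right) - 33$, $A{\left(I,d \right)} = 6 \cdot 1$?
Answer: $- \frac{8590}{59} \approx -145.59$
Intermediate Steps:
$A{\left(I,d \right)} = 6$
$G{\left(X,t \right)} = -33 + X + t$
$\frac{-4629 - 3961}{A{\left(\sqrt{\left(11 + 16\right) + 16},-70 \right)} + G{\left(23,63 \right)}} = \frac{-4629 - 3961}{6 + \left(-33 + 23 + 63\right)} = - \frac{8590}{6 + 53} = - \frac{8590}{59}$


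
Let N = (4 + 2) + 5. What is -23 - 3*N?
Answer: -56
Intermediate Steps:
N = 11 (N = 6 + 5 = 11)
-23 - 3*N = -23 - 3*11 = -23 - 33 = -56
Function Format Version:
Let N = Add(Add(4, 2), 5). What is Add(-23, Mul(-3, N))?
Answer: -56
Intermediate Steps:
N = 11 (N = Add(6, 5) = 11)
Add(-23, Mul(-3, N)) = Add(-23, Mul(-3, 11)) = Add(-23, -33) = -56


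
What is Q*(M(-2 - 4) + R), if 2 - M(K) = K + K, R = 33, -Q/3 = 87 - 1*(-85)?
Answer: -24252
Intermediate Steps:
Q = -516 (Q = -3*(87 - 1*(-85)) = -3*(87 + 85) = -3*172 = -516)
M(K) = 2 - 2*K (M(K) = 2 - (K + K) = 2 - 2*K)
Q*(M(-2 - 4) + R) = -516*((2 - 2*(-2 - 4)) + 33) = -516*((2 - 2*(-6)) + 33) = -516*((2 + 12) + 33) = -516*(14 + 33) = -516*47 = -24252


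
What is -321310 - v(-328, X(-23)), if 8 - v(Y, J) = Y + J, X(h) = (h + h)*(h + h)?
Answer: -319530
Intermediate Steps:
X(h) = 4*h² (X(h) = (2*h)*(2*h) = 4*h²)
v(Y, J) = 8 - J - Y (v(Y, J) = 8 - (Y + J) = 8 - (J + Y) = 8 + (-J - Y) = 8 - J - Y)
-321310 - v(-328, X(-23)) = -321310 - (8 - 4*(-23)² - 1*(-328)) = -321310 - (8 - 4*529 + 328) = -321310 - (8 - 1*2116 + 328) = -321310 - (8 - 2116 + 328) = -321310 - 1*(-1780) = -321310 + 1780 = -319530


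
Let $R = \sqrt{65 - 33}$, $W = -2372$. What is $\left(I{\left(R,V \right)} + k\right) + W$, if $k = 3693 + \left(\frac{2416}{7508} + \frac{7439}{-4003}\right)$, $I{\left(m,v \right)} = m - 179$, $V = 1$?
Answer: $\frac{8569021411}{7513631} + 4 \sqrt{2} \approx 1146.1$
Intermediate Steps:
$R = 4 \sqrt{2}$ ($R = \sqrt{32} = 4 \sqrt{2} \approx 5.6569$)
$I{\left(m,v \right)} = -179 + m$
$k = \frac{27736294092}{7513631}$ ($k = 3693 + \left(2416 \cdot \frac{1}{7508} + 7439 \left(- \frac{1}{4003}\right)\right) = 3693 + \left(\frac{604}{1877} - \frac{7439}{4003}\right) = 3693 - \frac{11545191}{7513631} = \frac{27736294092}{7513631} \approx 3691.5$)
$\left(I{\left(R,V \right)} + k\right) + W = \left(\left(-179 + 4 \sqrt{2}\right) + \frac{27736294092}{7513631}\right) - 2372 = \left(\frac{26391354143}{7513631} + 4 \sqrt{2}\right) - 2372 = \frac{8569021411}{7513631} + 4 \sqrt{2}$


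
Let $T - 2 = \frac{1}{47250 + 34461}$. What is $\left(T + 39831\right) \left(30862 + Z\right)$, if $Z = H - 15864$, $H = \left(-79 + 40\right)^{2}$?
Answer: $\frac{53765946447016}{81711} \approx 6.58 \cdot 10^{8}$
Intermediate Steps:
$H = 1521$ ($H = \left(-39\right)^{2} = 1521$)
$Z = -14343$ ($Z = 1521 - 15864 = -14343$)
$T = \frac{163423}{81711}$ ($T = 2 + \frac{1}{47250 + 34461} = 2 + \frac{1}{81711} = \frac{163423}{81711} \approx 2.0$)
$\left(T + 39831\right) \left(30862 + Z\right) = \left(\frac{163423}{81711} + 39831\right) \left(30862 - 14343\right) = \frac{3254794264}{81711} \cdot 16519 = \frac{53765946447016}{81711}$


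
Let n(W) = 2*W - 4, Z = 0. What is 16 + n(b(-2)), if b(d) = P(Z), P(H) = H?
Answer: 12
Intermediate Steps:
b(d) = 0
n(W) = -4 + 2*W
16 + n(b(-2)) = 16 + (-4 + 2*0) = 16 + (-4 + 0) = 16 - 4 = 12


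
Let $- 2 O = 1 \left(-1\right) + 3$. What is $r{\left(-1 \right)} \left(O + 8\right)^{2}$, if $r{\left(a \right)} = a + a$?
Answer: $-98$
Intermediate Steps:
$O = -1$ ($O = - \frac{1 \left(-1\right) + 3}{2} = - \frac{-1 + 3}{2} = \left(- \frac{1}{2}\right) 2 = -1$)
$r{\left(a \right)} = 2 a$
$r{\left(-1 \right)} \left(O + 8\right)^{2} = 2 \left(-1\right) \left(-1 + 8\right)^{2} = - 2 \cdot 7^{2} = \left(-2\right) 49 = -98$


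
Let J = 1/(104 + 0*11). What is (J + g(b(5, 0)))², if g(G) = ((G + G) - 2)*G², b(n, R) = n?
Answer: 432681601/10816 ≈ 40004.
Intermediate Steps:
g(G) = G²*(-2 + 2*G) (g(G) = (2*G - 2)*G² = (-2 + 2*G)*G² = G²*(-2 + 2*G))
J = 1/104 (J = 1/(104 + 0) = 1/104 ≈ 0.0096154)
(J + g(b(5, 0)))² = (1/104 + 2*5²*(-1 + 5))² = (1/104 + 2*25*4)² = (1/104 + 200)² = (20801/104)² = 432681601/10816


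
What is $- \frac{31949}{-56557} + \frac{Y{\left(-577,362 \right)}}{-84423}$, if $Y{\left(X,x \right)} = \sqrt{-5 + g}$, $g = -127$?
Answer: $\frac{31949}{56557} - \frac{2 i \sqrt{33}}{84423} \approx 0.5649 - 0.00013609 i$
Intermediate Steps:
$Y{\left(X,x \right)} = 2 i \sqrt{33}$ ($Y{\left(X,x \right)} = \sqrt{-5 - 127} = \sqrt{-132} = 2 i \sqrt{33}$)
$- \frac{31949}{-56557} + \frac{Y{\left(-577,362 \right)}}{-84423} = - \frac{31949}{-56557} + \frac{2 i \sqrt{33}}{-84423} = \left(-31949\right) \left(- \frac{1}{56557}\right) + 2 i \sqrt{33} \left(- \frac{1}{84423}\right) = \frac{31949}{56557} - \frac{2 i \sqrt{33}}{84423}$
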